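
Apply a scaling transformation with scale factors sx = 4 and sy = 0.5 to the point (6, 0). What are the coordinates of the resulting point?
(24, 0.0)

Scaling matrix:
[[4, 0], [0, 0.50]]
Result: (6 × 4, 0 × 0.5) = (24, 0.0)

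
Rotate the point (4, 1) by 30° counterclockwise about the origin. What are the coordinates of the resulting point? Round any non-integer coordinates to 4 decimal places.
(2.9641, 2.8660)

Rotation matrix R(θ) = [[cos θ, -sin θ], [sin θ, cos θ]]; for θ = 30°:
R = [[√3/2, -1/2], [1/2, √3/2]]
Result: R × [4, 1]ᵀ = [√3/2·4 + (-1/2)·1, 1/2·4 + (√3/2)·1]ᵀ = (2.9641, 2.8660)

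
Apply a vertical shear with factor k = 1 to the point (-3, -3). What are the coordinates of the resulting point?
(-3, -6)

Shear matrix for vertical shear with factor k = 1:
[[1, 0], [1, 1]]
Result: (-3, -3) → (-3, -6)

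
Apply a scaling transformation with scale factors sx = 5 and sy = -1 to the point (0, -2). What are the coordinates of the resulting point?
(0, 2)

Scaling matrix:
[[5, 0], [0, -1]]
Result: (0 × 5, -2 × -1) = (0, 2)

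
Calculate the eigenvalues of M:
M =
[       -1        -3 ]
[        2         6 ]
λ = 0, 5

Solve det(M - λI) = 0. For a 2×2 matrix the characteristic equation is λ² - (trace)λ + det = 0.
trace(M) = a + d = -1 + 6 = 5.
det(M) = a*d - b*c = (-1)*(6) - (-3)*(2) = -6 + 6 = 0.
Characteristic equation: λ² - (5)λ + (0) = 0.
Discriminant = (5)² - 4*(0) = 25 - 0 = 25.
λ = (5 ± √25) / 2 = (5 ± 5) / 2 = 0, 5.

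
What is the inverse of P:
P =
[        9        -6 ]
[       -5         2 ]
det(P) = -12
P⁻¹ =
[     -1/6      -1/2 ]
[    -5/12      -3/4 ]

For a 2×2 matrix P = [[a, b], [c, d]] with det(P) ≠ 0, P⁻¹ = (1/det(P)) * [[d, -b], [-c, a]].
det(P) = (9)*(2) - (-6)*(-5) = 18 - 30 = -12.
P⁻¹ = (1/-12) * [[2, 6], [5, 9]].
Dividing each entry by -12 and reducing:
P⁻¹ =
[     -1/6      -1/2 ]
[    -5/12      -3/4 ]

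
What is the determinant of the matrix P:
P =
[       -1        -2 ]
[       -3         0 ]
det(P) = -6

For a 2×2 matrix [[a, b], [c, d]], det = a*d - b*c.
det(P) = (-1)*(0) - (-2)*(-3) = 0 - 6 = -6.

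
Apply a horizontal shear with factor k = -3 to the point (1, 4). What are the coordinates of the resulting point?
(-11, 4)

Shear matrix for horizontal shear with factor k = -3:
[[1, -3], [0, 1]]
Result: (1, 4) → (-11, 4)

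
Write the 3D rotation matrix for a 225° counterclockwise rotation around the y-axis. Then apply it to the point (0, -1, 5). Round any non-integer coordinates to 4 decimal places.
R = [[-√2/2, 0, -√2/2], [0, 1, 0], [√2/2, 0, -√2/2]]; R·(0, -1, 5) = (-3.5355, -1.0000, -3.5355)

Rotation matrix for 225° around y-axis:
cos(225°) = -√2/2, sin(225°) = -√2/2
R = [[-√2/2, 0, -√2/2], [0, 1, 0], [√2/2, 0, -√2/2]]
Apply to (0, -1, 5): R·[0, -1, 5]ᵀ = (-3.5355, -1.0000, -3.5355)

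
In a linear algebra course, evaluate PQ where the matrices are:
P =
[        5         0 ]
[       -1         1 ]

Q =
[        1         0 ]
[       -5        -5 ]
PQ =
[        5         0 ]
[       -6        -5 ]

Matrix multiplication: (PQ)[i][j] = sum over k of P[i][k] * Q[k][j].
  (PQ)[0][0] = (5)*(1) + (0)*(-5) = 5
  (PQ)[0][1] = (5)*(0) + (0)*(-5) = 0
  (PQ)[1][0] = (-1)*(1) + (1)*(-5) = -6
  (PQ)[1][1] = (-1)*(0) + (1)*(-5) = -5
PQ =
[        5         0 ]
[       -6        -5 ]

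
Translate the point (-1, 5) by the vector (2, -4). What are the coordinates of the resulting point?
(1, 1)

Translation by (2, -4):
x' = -1 + 2 = 1
y' = 5 + -4 = 1
Homogeneous matrix: [[1, 0, 2], [0, 1, -4], [0, 0, 1]]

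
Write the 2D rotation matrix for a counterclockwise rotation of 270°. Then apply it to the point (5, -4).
R = [[0, 1], [-1, 0]]; R·(5, -4) = (-4, -5)

Rotation matrix formula: R(θ) = [[cos θ, -sin θ], [sin θ, cos θ]]
For θ = 270°:
cos(270°) = 0
sin(270°) = -1
R = [[0, 1], [-1, 0]]
Apply to (5, -4): [0·5 + (1)·-4, -1·5 + 0·-4] = (-4, -5)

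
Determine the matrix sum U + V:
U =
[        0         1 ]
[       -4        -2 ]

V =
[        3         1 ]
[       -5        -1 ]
U + V =
[        3         2 ]
[       -9        -3 ]

Matrix addition is elementwise: (U+V)[i][j] = U[i][j] + V[i][j].
  (U+V)[0][0] = (0) + (3) = 3
  (U+V)[0][1] = (1) + (1) = 2
  (U+V)[1][0] = (-4) + (-5) = -9
  (U+V)[1][1] = (-2) + (-1) = -3
U + V =
[        3         2 ]
[       -9        -3 ]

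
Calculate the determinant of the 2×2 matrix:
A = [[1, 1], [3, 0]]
-3

For A = [[a, b], [c, d]], det(A) = a*d - b*c.
det(A) = (1)*(0) - (1)*(3) = 0 - 3 = -3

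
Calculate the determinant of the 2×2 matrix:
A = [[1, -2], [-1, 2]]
0

For A = [[a, b], [c, d]], det(A) = a*d - b*c.
det(A) = (1)*(2) - (-2)*(-1) = 2 - 2 = 0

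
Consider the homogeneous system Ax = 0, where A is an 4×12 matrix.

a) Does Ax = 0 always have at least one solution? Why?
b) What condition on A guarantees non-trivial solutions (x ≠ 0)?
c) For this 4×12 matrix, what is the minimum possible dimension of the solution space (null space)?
a) Yes, x = 0 is always a solution. b) When A has linearly dependent columns (rank < n). c) Minimum nullity = 8.

a) x = 0 satisfies A·0 = 0, so the zero vector is always a solution.
b) Non-trivial solutions exist iff the columns of A are linearly dependent, equivalently rank(A) < n (the number of columns).
c) By rank-nullity, rank(A) + nullity(A) = n = 12. Since A has only 4 rows, rank(A) ≤ 4, so nullity(A) ≥ 12 - 4 = 8.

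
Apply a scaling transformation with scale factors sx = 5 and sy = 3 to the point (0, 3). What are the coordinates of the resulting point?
(0, 9)

Scaling matrix:
[[5, 0], [0, 3]]
Result: (0 × 5, 3 × 3) = (0, 9)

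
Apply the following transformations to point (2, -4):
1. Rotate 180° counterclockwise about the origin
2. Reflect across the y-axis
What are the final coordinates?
(2, 4)

Step 1: Rotate 180° → (-2, 4)
Step 2: Reflect across the y-axis → (2, 4)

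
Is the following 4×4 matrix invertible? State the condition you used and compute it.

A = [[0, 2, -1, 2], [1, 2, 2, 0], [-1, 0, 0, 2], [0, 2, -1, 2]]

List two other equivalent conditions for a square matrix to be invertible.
No, not invertible; det(A) = 0 (two rows are equal, so the rows are linearly dependent). Equivalent conditions (failing for this A): rank(A) < 4; Ax = 0 has non-trivial solutions; 0 is an eigenvalue; the columns are linearly dependent.

To check invertibility, compute det(A).
In this matrix, row 0 and the last row are identical, so one row is a scalar multiple of another and the rows are linearly dependent.
A matrix with linearly dependent rows has det = 0 and is not invertible.
Equivalent failed conditions:
- rank(A) < 4.
- Ax = 0 has non-trivial solutions.
- 0 is an eigenvalue.
- The columns are linearly dependent.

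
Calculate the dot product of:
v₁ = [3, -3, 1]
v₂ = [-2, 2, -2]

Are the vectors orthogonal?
-14, No

The dot product is the sum of products of corresponding components.
v₁·v₂ = (3)*(-2) + (-3)*(2) + (1)*(-2) = -6 - 6 - 2 = -14.
Two vectors are orthogonal iff their dot product is 0; here the dot product is -14, so the vectors are not orthogonal.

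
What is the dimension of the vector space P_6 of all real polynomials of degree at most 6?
Dimension = 7

A polynomial of degree at most 6 can be written as a₀ + a₁x + a₂x² + … + a_6x^6, with 7 free coefficients a₀, …, a_6.
The set {1, x, x², …, x^6} is a basis: it spans P_6 (every such polynomial is a linear combination of these) and is linearly independent (a polynomial is zero iff all its coefficients are zero).
Therefore dim(P_6) = 6 + 1 = 7.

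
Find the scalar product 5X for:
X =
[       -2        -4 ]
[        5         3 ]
5X =
[      -10       -20 ]
[       25        15 ]

Scalar multiplication is elementwise: (5X)[i][j] = 5 * X[i][j].
  (5X)[0][0] = 5 * (-2) = -10
  (5X)[0][1] = 5 * (-4) = -20
  (5X)[1][0] = 5 * (5) = 25
  (5X)[1][1] = 5 * (3) = 15
5X =
[      -10       -20 ]
[       25        15 ]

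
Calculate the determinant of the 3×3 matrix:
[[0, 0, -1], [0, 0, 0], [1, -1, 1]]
0

Expansion along first row:
det = 0·det([[0,0],[-1,1]]) - 0·det([[0,0],[1,1]]) + -1·det([[0,0],[1,-1]])
    = 0·(0·1 - 0·-1) - 0·(0·1 - 0·1) + -1·(0·-1 - 0·1)
    = 0·0 - 0·0 + -1·0
    = 0 + 0 + 0 = 0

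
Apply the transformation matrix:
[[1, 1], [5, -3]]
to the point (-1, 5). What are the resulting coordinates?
(4, -20)

Matrix multiplication:
[[1, 1], [5, -3]] × [-1, 5]ᵀ
= [1×-1 + 1×5, 5×-1 + -3×5]ᵀ
= [4.0000, -20.0000]ᵀ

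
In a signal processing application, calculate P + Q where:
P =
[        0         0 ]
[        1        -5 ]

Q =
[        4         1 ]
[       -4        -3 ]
P + Q =
[        4         1 ]
[       -3        -8 ]

Matrix addition is elementwise: (P+Q)[i][j] = P[i][j] + Q[i][j].
  (P+Q)[0][0] = (0) + (4) = 4
  (P+Q)[0][1] = (0) + (1) = 1
  (P+Q)[1][0] = (1) + (-4) = -3
  (P+Q)[1][1] = (-5) + (-3) = -8
P + Q =
[        4         1 ]
[       -3        -8 ]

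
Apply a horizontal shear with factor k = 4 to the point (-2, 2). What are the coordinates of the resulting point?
(6, 2)

Shear matrix for horizontal shear with factor k = 4:
[[1, 4], [0, 1]]
Result: (-2, 2) → (6, 2)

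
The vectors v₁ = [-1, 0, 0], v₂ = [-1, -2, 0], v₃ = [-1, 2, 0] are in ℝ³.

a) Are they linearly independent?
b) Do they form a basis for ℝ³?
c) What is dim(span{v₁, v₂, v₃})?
Not independent, not a basis, dim(span) = 2

Check whether v₃ can be written as a linear combination of v₁ and v₂.
v₃ = (2)·v₁ + (-1)·v₂ = [-1, 2, 0], so the three vectors are linearly dependent.
Thus they do not form a basis for ℝ³, and dim(span{v₁, v₂, v₃}) = 2 (spanned by v₁ and v₂).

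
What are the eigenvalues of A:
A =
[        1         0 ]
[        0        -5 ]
λ = -5, 1

Solve det(A - λI) = 0. For a 2×2 matrix the characteristic equation is λ² - (trace)λ + det = 0.
trace(A) = a + d = 1 - 5 = -4.
det(A) = a*d - b*c = (1)*(-5) - (0)*(0) = -5 - 0 = -5.
Characteristic equation: λ² - (-4)λ + (-5) = 0.
Discriminant = (-4)² - 4*(-5) = 16 + 20 = 36.
λ = (-4 ± √36) / 2 = (-4 ± 6) / 2 = -5, 1.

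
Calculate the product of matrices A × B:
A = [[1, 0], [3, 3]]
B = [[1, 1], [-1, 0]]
[[1, 1], [0, 3]]

Matrix multiplication:
C[0][0] = 1×1 + 0×-1 = 1
C[0][1] = 1×1 + 0×0 = 1
C[1][0] = 3×1 + 3×-1 = 0
C[1][1] = 3×1 + 3×0 = 3
Result: [[1, 1], [0, 3]]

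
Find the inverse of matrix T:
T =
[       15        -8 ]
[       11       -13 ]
det(T) = -107
T⁻¹ =
[   13/107    -8/107 ]
[   11/107   -15/107 ]

For a 2×2 matrix T = [[a, b], [c, d]] with det(T) ≠ 0, T⁻¹ = (1/det(T)) * [[d, -b], [-c, a]].
det(T) = (15)*(-13) - (-8)*(11) = -195 + 88 = -107.
T⁻¹ = (1/-107) * [[-13, 8], [-11, 15]].
Dividing each entry by -107 and reducing:
T⁻¹ =
[   13/107    -8/107 ]
[   11/107   -15/107 ]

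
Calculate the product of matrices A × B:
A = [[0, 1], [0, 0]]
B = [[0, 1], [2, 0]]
[[2, 0], [0, 0]]

Matrix multiplication:
C[0][0] = 0×0 + 1×2 = 2
C[0][1] = 0×1 + 1×0 = 0
C[1][0] = 0×0 + 0×2 = 0
C[1][1] = 0×1 + 0×0 = 0
Result: [[2, 0], [0, 0]]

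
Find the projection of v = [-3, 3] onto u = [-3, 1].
[-18/5, 6/5]

The projection of v onto u is proj_u(v) = ((v·u) / (u·u)) · u.
v·u = (-3)*(-3) + (3)*(1) = 12.
u·u = (-3)*(-3) + (1)*(1) = 10.
coefficient = 12 / 10 = 6/5.
proj_u(v) = 6/5 · [-3, 1] = [-18/5, 6/5].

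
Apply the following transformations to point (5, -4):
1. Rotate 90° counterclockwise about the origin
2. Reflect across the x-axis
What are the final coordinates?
(4, -5)

Step 1: Rotate 90° → (4, 5)
Step 2: Reflect across the x-axis → (4, -5)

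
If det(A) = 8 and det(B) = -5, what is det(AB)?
-40

Use the multiplicative property of determinants: det(AB) = det(A)*det(B).
det(AB) = (8)*(-5) = -40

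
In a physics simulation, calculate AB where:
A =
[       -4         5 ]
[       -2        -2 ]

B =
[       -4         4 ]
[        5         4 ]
AB =
[       41         4 ]
[       -2       -16 ]

Matrix multiplication: (AB)[i][j] = sum over k of A[i][k] * B[k][j].
  (AB)[0][0] = (-4)*(-4) + (5)*(5) = 41
  (AB)[0][1] = (-4)*(4) + (5)*(4) = 4
  (AB)[1][0] = (-2)*(-4) + (-2)*(5) = -2
  (AB)[1][1] = (-2)*(4) + (-2)*(4) = -16
AB =
[       41         4 ]
[       -2       -16 ]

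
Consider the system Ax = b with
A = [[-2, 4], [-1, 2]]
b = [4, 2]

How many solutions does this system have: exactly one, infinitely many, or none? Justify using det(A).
Infinitely many solutions

det(A) = (-2)*(2) - (4)*(-1) = 0, so A is singular (column 2 is -2 times column 1).
b = [4, 2] = -2 * column 1 of A, so b lies in the column space of A.
A singular matrix whose right-hand side is in its column space gives a 1-parameter family of solutions — infinitely many.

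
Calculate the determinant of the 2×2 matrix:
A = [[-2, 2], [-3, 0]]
6

For A = [[a, b], [c, d]], det(A) = a*d - b*c.
det(A) = (-2)*(0) - (2)*(-3) = 0 - -6 = 6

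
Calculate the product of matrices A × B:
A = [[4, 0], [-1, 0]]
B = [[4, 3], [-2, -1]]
[[16, 12], [-4, -3]]

Matrix multiplication:
C[0][0] = 4×4 + 0×-2 = 16
C[0][1] = 4×3 + 0×-1 = 12
C[1][0] = -1×4 + 0×-2 = -4
C[1][1] = -1×3 + 0×-1 = -3
Result: [[16, 12], [-4, -3]]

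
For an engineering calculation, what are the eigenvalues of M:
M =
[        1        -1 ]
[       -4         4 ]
λ = 0, 5

Solve det(M - λI) = 0. For a 2×2 matrix the characteristic equation is λ² - (trace)λ + det = 0.
trace(M) = a + d = 1 + 4 = 5.
det(M) = a*d - b*c = (1)*(4) - (-1)*(-4) = 4 - 4 = 0.
Characteristic equation: λ² - (5)λ + (0) = 0.
Discriminant = (5)² - 4*(0) = 25 - 0 = 25.
λ = (5 ± √25) / 2 = (5 ± 5) / 2 = 0, 5.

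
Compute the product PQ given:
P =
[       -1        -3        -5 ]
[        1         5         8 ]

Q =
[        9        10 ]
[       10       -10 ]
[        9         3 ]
PQ =
[      -84         5 ]
[      131       -16 ]

Matrix multiplication: (PQ)[i][j] = sum over k of P[i][k] * Q[k][j].
  (PQ)[0][0] = (-1)*(9) + (-3)*(10) + (-5)*(9) = -84
  (PQ)[0][1] = (-1)*(10) + (-3)*(-10) + (-5)*(3) = 5
  (PQ)[1][0] = (1)*(9) + (5)*(10) + (8)*(9) = 131
  (PQ)[1][1] = (1)*(10) + (5)*(-10) + (8)*(3) = -16
PQ =
[      -84         5 ]
[      131       -16 ]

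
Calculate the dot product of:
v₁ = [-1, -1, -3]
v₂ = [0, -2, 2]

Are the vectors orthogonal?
-4, No

The dot product is the sum of products of corresponding components.
v₁·v₂ = (-1)*(0) + (-1)*(-2) + (-3)*(2) = 0 + 2 - 6 = -4.
Two vectors are orthogonal iff their dot product is 0; here the dot product is -4, so the vectors are not orthogonal.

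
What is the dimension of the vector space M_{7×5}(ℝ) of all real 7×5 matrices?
Dimension = 35

A real 7×5 matrix is determined by its 7·5 = 35 independent entries.
A standard basis is {E_ij : 1 ≤ i ≤ 7, 1 ≤ j ≤ 5}, where E_ij has a 1 in position (i, j) and 0 elsewhere — there are 35 such matrices, and they are linearly independent and span M_{7×5}(ℝ).
Therefore dim(M_{7×5}(ℝ)) = 35.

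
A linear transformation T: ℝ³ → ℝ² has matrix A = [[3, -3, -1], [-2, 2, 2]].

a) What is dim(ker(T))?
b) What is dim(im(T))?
dim(ker) = 1, dim(im) = 2

The two rows are not scalar multiples of one another (no single k satisfies row 2 = k × row 1), so they are linearly independent.
Thus rank(A) = 2.
dim(im(T)) = rank(A) = 2.
By the rank-nullity theorem applied to T: ℝ³ → ℝ², rank(A) + nullity(A) = 3 (the domain dimension), so dim(ker(T)) = 3 - 2 = 1.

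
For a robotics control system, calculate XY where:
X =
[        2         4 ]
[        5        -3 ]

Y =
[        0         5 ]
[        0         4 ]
XY =
[        0        26 ]
[        0        13 ]

Matrix multiplication: (XY)[i][j] = sum over k of X[i][k] * Y[k][j].
  (XY)[0][0] = (2)*(0) + (4)*(0) = 0
  (XY)[0][1] = (2)*(5) + (4)*(4) = 26
  (XY)[1][0] = (5)*(0) + (-3)*(0) = 0
  (XY)[1][1] = (5)*(5) + (-3)*(4) = 13
XY =
[        0        26 ]
[        0        13 ]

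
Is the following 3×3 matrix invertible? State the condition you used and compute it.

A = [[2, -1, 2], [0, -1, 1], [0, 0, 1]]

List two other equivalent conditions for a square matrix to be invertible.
Yes, invertible; det(A) = -2 ≠ 0. Equivalent conditions: rank(A) = 3; Ax = 0 has only the trivial solution; 0 is not an eigenvalue; the columns of A are linearly independent.

To check invertibility, compute det(A).
The given matrix is triangular, so det(A) equals the product of its diagonal entries = -2 ≠ 0.
Since det(A) ≠ 0, A is invertible.
Equivalent conditions for a square matrix A to be invertible:
- rank(A) = 3 (full rank).
- The homogeneous system Ax = 0 has only the trivial solution x = 0.
- 0 is not an eigenvalue of A.
- The columns (equivalently rows) of A are linearly independent.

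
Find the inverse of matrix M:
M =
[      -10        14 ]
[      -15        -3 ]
det(M) = 240
M⁻¹ =
[    -1/80    -7/120 ]
[     1/16     -1/24 ]

For a 2×2 matrix M = [[a, b], [c, d]] with det(M) ≠ 0, M⁻¹ = (1/det(M)) * [[d, -b], [-c, a]].
det(M) = (-10)*(-3) - (14)*(-15) = 30 + 210 = 240.
M⁻¹ = (1/240) * [[-3, -14], [15, -10]].
Dividing each entry by 240 and reducing:
M⁻¹ =
[    -1/80    -7/120 ]
[     1/16     -1/24 ]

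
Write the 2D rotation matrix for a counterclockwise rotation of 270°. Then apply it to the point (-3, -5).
R = [[0, 1], [-1, 0]]; R·(-3, -5) = (-5, 3)

Rotation matrix formula: R(θ) = [[cos θ, -sin θ], [sin θ, cos θ]]
For θ = 270°:
cos(270°) = 0
sin(270°) = -1
R = [[0, 1], [-1, 0]]
Apply to (-3, -5): [0·-3 + (1)·-5, -1·-3 + 0·-5] = (-5, 3)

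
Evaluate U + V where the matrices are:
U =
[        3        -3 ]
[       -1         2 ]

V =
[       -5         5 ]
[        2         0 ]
U + V =
[       -2         2 ]
[        1         2 ]

Matrix addition is elementwise: (U+V)[i][j] = U[i][j] + V[i][j].
  (U+V)[0][0] = (3) + (-5) = -2
  (U+V)[0][1] = (-3) + (5) = 2
  (U+V)[1][0] = (-1) + (2) = 1
  (U+V)[1][1] = (2) + (0) = 2
U + V =
[       -2         2 ]
[        1         2 ]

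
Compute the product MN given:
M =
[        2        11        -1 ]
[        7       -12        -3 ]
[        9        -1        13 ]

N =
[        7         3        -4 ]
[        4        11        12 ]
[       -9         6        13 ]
MN =
[       67       121       111 ]
[       28      -129      -211 ]
[      -58        94       121 ]

Matrix multiplication: (MN)[i][j] = sum over k of M[i][k] * N[k][j].
  (MN)[0][0] = (2)*(7) + (11)*(4) + (-1)*(-9) = 67
  (MN)[0][1] = (2)*(3) + (11)*(11) + (-1)*(6) = 121
  (MN)[0][2] = (2)*(-4) + (11)*(12) + (-1)*(13) = 111
  (MN)[1][0] = (7)*(7) + (-12)*(4) + (-3)*(-9) = 28
  (MN)[1][1] = (7)*(3) + (-12)*(11) + (-3)*(6) = -129
  (MN)[1][2] = (7)*(-4) + (-12)*(12) + (-3)*(13) = -211
  (MN)[2][0] = (9)*(7) + (-1)*(4) + (13)*(-9) = -58
  (MN)[2][1] = (9)*(3) + (-1)*(11) + (13)*(6) = 94
  (MN)[2][2] = (9)*(-4) + (-1)*(12) + (13)*(13) = 121
MN =
[       67       121       111 ]
[       28      -129      -211 ]
[      -58        94       121 ]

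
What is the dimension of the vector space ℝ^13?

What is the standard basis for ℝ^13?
Dimension = 13; standard basis = {e_1, e_2, e_3, …, e_13}

ℝ^13 is the space of 13-tuples of real numbers; its dimension is 13.
The standard basis consists of 13 vectors: e_1, e_2, e_3, …, e_13, where e_i is the vector with 1 in position i and 0 elsewhere.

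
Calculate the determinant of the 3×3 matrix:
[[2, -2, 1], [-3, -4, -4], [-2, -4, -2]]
-16

Expansion along first row:
det = 2·det([[-4,-4],[-4,-2]]) - -2·det([[-3,-4],[-2,-2]]) + 1·det([[-3,-4],[-2,-4]])
    = 2·(-4·-2 - -4·-4) - -2·(-3·-2 - -4·-2) + 1·(-3·-4 - -4·-2)
    = 2·-8 - -2·-2 + 1·4
    = -16 + -4 + 4 = -16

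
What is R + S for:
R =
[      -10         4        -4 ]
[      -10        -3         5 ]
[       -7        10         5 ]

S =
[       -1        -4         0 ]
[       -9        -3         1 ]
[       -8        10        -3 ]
R + S =
[      -11         0        -4 ]
[      -19        -6         6 ]
[      -15        20         2 ]

Matrix addition is elementwise: (R+S)[i][j] = R[i][j] + S[i][j].
  (R+S)[0][0] = (-10) + (-1) = -11
  (R+S)[0][1] = (4) + (-4) = 0
  (R+S)[0][2] = (-4) + (0) = -4
  (R+S)[1][0] = (-10) + (-9) = -19
  (R+S)[1][1] = (-3) + (-3) = -6
  (R+S)[1][2] = (5) + (1) = 6
  (R+S)[2][0] = (-7) + (-8) = -15
  (R+S)[2][1] = (10) + (10) = 20
  (R+S)[2][2] = (5) + (-3) = 2
R + S =
[      -11         0        -4 ]
[      -19        -6         6 ]
[      -15        20         2 ]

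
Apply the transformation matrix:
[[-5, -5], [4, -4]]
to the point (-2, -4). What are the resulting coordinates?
(30, 8)

Matrix multiplication:
[[-5, -5], [4, -4]] × [-2, -4]ᵀ
= [-5×-2 + -5×-4, 4×-2 + -4×-4]ᵀ
= [30.0000, 8.0000]ᵀ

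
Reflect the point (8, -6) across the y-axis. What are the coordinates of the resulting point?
(-8, -6)

Reflection across y-axis: (8, -6) → (-8, -6)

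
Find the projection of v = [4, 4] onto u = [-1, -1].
[4, 4]

The projection of v onto u is proj_u(v) = ((v·u) / (u·u)) · u.
v·u = (4)*(-1) + (4)*(-1) = -8.
u·u = (-1)*(-1) + (-1)*(-1) = 2.
coefficient = -8 / 2 = -4.
proj_u(v) = -4 · [-1, -1] = [4, 4].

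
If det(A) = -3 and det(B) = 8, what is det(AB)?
-24

Use the multiplicative property of determinants: det(AB) = det(A)*det(B).
det(AB) = (-3)*(8) = -24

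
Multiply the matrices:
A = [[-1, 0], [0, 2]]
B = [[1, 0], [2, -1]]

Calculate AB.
[[-1, 0], [4, -2]]

Each entry (i,j) of AB = sum over k of A[i][k]*B[k][j].
(AB)[0][0] = (-1)*(1) + (0)*(2) = -1
(AB)[0][1] = (-1)*(0) + (0)*(-1) = 0
(AB)[1][0] = (0)*(1) + (2)*(2) = 4
(AB)[1][1] = (0)*(0) + (2)*(-1) = -2
AB = [[-1, 0], [4, -2]]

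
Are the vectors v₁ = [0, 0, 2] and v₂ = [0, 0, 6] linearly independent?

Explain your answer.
No, linearly dependent (v₂ = 3·v₁)

Check whether there is a scalar k with v₂ = k·v₁.
Comparing components, k = 3 satisfies 3·[0, 0, 2] = [0, 0, 6].
Since v₂ is a scalar multiple of v₁, the two vectors are linearly dependent.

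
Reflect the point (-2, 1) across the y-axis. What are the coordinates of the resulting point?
(2, 1)

Reflection across y-axis: (-2, 1) → (2, 1)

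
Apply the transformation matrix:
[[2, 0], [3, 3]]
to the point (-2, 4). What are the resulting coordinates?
(-4, 6)

Matrix multiplication:
[[2, 0], [3, 3]] × [-2, 4]ᵀ
= [2×-2 + 0×4, 3×-2 + 3×4]ᵀ
= [-4.0000, 6.0000]ᵀ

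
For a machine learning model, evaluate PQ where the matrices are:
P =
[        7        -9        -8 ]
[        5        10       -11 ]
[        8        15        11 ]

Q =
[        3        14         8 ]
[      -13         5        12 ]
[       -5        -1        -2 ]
PQ =
[      178        61       -36 ]
[      -60       131       182 ]
[     -226       176       222 ]

Matrix multiplication: (PQ)[i][j] = sum over k of P[i][k] * Q[k][j].
  (PQ)[0][0] = (7)*(3) + (-9)*(-13) + (-8)*(-5) = 178
  (PQ)[0][1] = (7)*(14) + (-9)*(5) + (-8)*(-1) = 61
  (PQ)[0][2] = (7)*(8) + (-9)*(12) + (-8)*(-2) = -36
  (PQ)[1][0] = (5)*(3) + (10)*(-13) + (-11)*(-5) = -60
  (PQ)[1][1] = (5)*(14) + (10)*(5) + (-11)*(-1) = 131
  (PQ)[1][2] = (5)*(8) + (10)*(12) + (-11)*(-2) = 182
  (PQ)[2][0] = (8)*(3) + (15)*(-13) + (11)*(-5) = -226
  (PQ)[2][1] = (8)*(14) + (15)*(5) + (11)*(-1) = 176
  (PQ)[2][2] = (8)*(8) + (15)*(12) + (11)*(-2) = 222
PQ =
[      178        61       -36 ]
[      -60       131       182 ]
[     -226       176       222 ]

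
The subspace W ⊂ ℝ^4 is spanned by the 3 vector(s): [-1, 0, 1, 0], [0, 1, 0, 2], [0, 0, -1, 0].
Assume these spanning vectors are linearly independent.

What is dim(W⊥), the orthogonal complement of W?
dim(W⊥) = 1

For any subspace W of ℝ^n, dim(W) + dim(W⊥) = n (the whole-space dimension).
Here the given 3 vectors are linearly independent, so dim(W) = 3.
Thus dim(W⊥) = n - dim(W) = 4 - 3 = 1.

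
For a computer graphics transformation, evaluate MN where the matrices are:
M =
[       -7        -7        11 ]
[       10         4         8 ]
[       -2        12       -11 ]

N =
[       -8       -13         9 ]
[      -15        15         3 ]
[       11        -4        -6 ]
MN =
[      282       -58      -150 ]
[      -52      -102        54 ]
[     -285       250        84 ]

Matrix multiplication: (MN)[i][j] = sum over k of M[i][k] * N[k][j].
  (MN)[0][0] = (-7)*(-8) + (-7)*(-15) + (11)*(11) = 282
  (MN)[0][1] = (-7)*(-13) + (-7)*(15) + (11)*(-4) = -58
  (MN)[0][2] = (-7)*(9) + (-7)*(3) + (11)*(-6) = -150
  (MN)[1][0] = (10)*(-8) + (4)*(-15) + (8)*(11) = -52
  (MN)[1][1] = (10)*(-13) + (4)*(15) + (8)*(-4) = -102
  (MN)[1][2] = (10)*(9) + (4)*(3) + (8)*(-6) = 54
  (MN)[2][0] = (-2)*(-8) + (12)*(-15) + (-11)*(11) = -285
  (MN)[2][1] = (-2)*(-13) + (12)*(15) + (-11)*(-4) = 250
  (MN)[2][2] = (-2)*(9) + (12)*(3) + (-11)*(-6) = 84
MN =
[      282       -58      -150 ]
[      -52      -102        54 ]
[     -285       250        84 ]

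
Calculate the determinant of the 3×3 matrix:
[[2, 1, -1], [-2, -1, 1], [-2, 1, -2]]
0

Expansion along first row:
det = 2·det([[-1,1],[1,-2]]) - 1·det([[-2,1],[-2,-2]]) + -1·det([[-2,-1],[-2,1]])
    = 2·(-1·-2 - 1·1) - 1·(-2·-2 - 1·-2) + -1·(-2·1 - -1·-2)
    = 2·1 - 1·6 + -1·-4
    = 2 + -6 + 4 = 0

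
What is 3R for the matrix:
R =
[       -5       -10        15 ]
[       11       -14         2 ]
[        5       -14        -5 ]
3R =
[      -15       -30        45 ]
[       33       -42         6 ]
[       15       -42       -15 ]

Scalar multiplication is elementwise: (3R)[i][j] = 3 * R[i][j].
  (3R)[0][0] = 3 * (-5) = -15
  (3R)[0][1] = 3 * (-10) = -30
  (3R)[0][2] = 3 * (15) = 45
  (3R)[1][0] = 3 * (11) = 33
  (3R)[1][1] = 3 * (-14) = -42
  (3R)[1][2] = 3 * (2) = 6
  (3R)[2][0] = 3 * (5) = 15
  (3R)[2][1] = 3 * (-14) = -42
  (3R)[2][2] = 3 * (-5) = -15
3R =
[      -15       -30        45 ]
[       33       -42         6 ]
[       15       -42       -15 ]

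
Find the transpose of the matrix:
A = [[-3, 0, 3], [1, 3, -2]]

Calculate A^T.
[[-3, 1], [0, 3], [3, -2]]

The transpose sends entry (i,j) to (j,i); rows become columns.
Row 0 of A: [-3, 0, 3] -> column 0 of A^T.
Row 1 of A: [1, 3, -2] -> column 1 of A^T.
A^T = [[-3, 1], [0, 3], [3, -2]]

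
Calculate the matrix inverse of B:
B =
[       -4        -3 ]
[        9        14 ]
det(B) = -29
B⁻¹ =
[   -14/29     -3/29 ]
[     9/29      4/29 ]

For a 2×2 matrix B = [[a, b], [c, d]] with det(B) ≠ 0, B⁻¹ = (1/det(B)) * [[d, -b], [-c, a]].
det(B) = (-4)*(14) - (-3)*(9) = -56 + 27 = -29.
B⁻¹ = (1/-29) * [[14, 3], [-9, -4]].
Dividing each entry by -29 and reducing:
B⁻¹ =
[   -14/29     -3/29 ]
[     9/29      4/29 ]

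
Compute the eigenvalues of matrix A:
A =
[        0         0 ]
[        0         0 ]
λ = 0, 0

Solve det(A - λI) = 0. For a 2×2 matrix the characteristic equation is λ² - (trace)λ + det = 0.
trace(A) = a + d = 0 + 0 = 0.
det(A) = a*d - b*c = (0)*(0) - (0)*(0) = 0 - 0 = 0.
Characteristic equation: λ² - (0)λ + (0) = 0.
Discriminant = (0)² - 4*(0) = 0 - 0 = 0.
λ = (0 ± √0) / 2 = (0 ± 0) / 2 = 0, 0.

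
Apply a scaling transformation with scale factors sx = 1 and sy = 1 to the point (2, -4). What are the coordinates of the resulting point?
(2, -4)

Scaling matrix:
[[1, 0], [0, 1]]
Result: (2 × 1, -4 × 1) = (2, -4)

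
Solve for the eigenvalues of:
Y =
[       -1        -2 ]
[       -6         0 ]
λ = -4, 3

Solve det(Y - λI) = 0. For a 2×2 matrix the characteristic equation is λ² - (trace)λ + det = 0.
trace(Y) = a + d = -1 + 0 = -1.
det(Y) = a*d - b*c = (-1)*(0) - (-2)*(-6) = 0 - 12 = -12.
Characteristic equation: λ² - (-1)λ + (-12) = 0.
Discriminant = (-1)² - 4*(-12) = 1 + 48 = 49.
λ = (-1 ± √49) / 2 = (-1 ± 7) / 2 = -4, 3.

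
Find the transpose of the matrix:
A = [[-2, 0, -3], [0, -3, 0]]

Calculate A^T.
[[-2, 0], [0, -3], [-3, 0]]

The transpose sends entry (i,j) to (j,i); rows become columns.
Row 0 of A: [-2, 0, -3] -> column 0 of A^T.
Row 1 of A: [0, -3, 0] -> column 1 of A^T.
A^T = [[-2, 0], [0, -3], [-3, 0]]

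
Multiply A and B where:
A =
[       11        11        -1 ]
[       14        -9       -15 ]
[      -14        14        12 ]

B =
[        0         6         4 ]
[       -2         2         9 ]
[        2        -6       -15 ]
AB =
[      -24        94       158 ]
[      -12       156       200 ]
[       -4      -128      -110 ]

Matrix multiplication: (AB)[i][j] = sum over k of A[i][k] * B[k][j].
  (AB)[0][0] = (11)*(0) + (11)*(-2) + (-1)*(2) = -24
  (AB)[0][1] = (11)*(6) + (11)*(2) + (-1)*(-6) = 94
  (AB)[0][2] = (11)*(4) + (11)*(9) + (-1)*(-15) = 158
  (AB)[1][0] = (14)*(0) + (-9)*(-2) + (-15)*(2) = -12
  (AB)[1][1] = (14)*(6) + (-9)*(2) + (-15)*(-6) = 156
  (AB)[1][2] = (14)*(4) + (-9)*(9) + (-15)*(-15) = 200
  (AB)[2][0] = (-14)*(0) + (14)*(-2) + (12)*(2) = -4
  (AB)[2][1] = (-14)*(6) + (14)*(2) + (12)*(-6) = -128
  (AB)[2][2] = (-14)*(4) + (14)*(9) + (12)*(-15) = -110
AB =
[      -24        94       158 ]
[      -12       156       200 ]
[       -4      -128      -110 ]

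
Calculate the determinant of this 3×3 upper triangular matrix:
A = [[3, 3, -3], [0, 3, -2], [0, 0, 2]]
18

The determinant of a triangular matrix is the product of its diagonal entries (the off-diagonal entries above the diagonal do not affect it).
det(A) = (3) * (3) * (2) = 18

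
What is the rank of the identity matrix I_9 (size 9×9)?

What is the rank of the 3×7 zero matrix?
rank(I_9) = 9, rank(0) = 0

The identity I_9 has 9 columns that are the standard basis vectors e_1, …, e_9. These are linearly independent, so all 9 columns are pivots and rank(I_9) = 9.
The 3×7 zero matrix has every entry zero, so every row is the zero row and there are no pivots; rank(0) = 0.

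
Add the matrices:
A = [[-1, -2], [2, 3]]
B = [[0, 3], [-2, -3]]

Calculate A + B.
[[-1, 1], [0, 0]]

Add corresponding elements:
(-1)+(0)=-1
(-2)+(3)=1
(2)+(-2)=0
(3)+(-3)=0
A + B = [[-1, 1], [0, 0]]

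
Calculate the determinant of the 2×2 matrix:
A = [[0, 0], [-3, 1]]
0

For A = [[a, b], [c, d]], det(A) = a*d - b*c.
det(A) = (0)*(1) - (0)*(-3) = 0 - 0 = 0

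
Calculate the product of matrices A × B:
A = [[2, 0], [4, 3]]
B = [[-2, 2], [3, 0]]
[[-4, 4], [1, 8]]

Matrix multiplication:
C[0][0] = 2×-2 + 0×3 = -4
C[0][1] = 2×2 + 0×0 = 4
C[1][0] = 4×-2 + 3×3 = 1
C[1][1] = 4×2 + 3×0 = 8
Result: [[-4, 4], [1, 8]]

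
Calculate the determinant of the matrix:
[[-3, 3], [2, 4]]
-18

For a 2×2 matrix [[a, b], [c, d]], det = ad - bc
det = (-3)(4) - (3)(2) = -12 - 6 = -18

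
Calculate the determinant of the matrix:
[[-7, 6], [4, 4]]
-52

For a 2×2 matrix [[a, b], [c, d]], det = ad - bc
det = (-7)(4) - (6)(4) = -28 - 24 = -52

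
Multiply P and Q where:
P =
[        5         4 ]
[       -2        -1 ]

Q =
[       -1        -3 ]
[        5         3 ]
PQ =
[       15        -3 ]
[       -3         3 ]

Matrix multiplication: (PQ)[i][j] = sum over k of P[i][k] * Q[k][j].
  (PQ)[0][0] = (5)*(-1) + (4)*(5) = 15
  (PQ)[0][1] = (5)*(-3) + (4)*(3) = -3
  (PQ)[1][0] = (-2)*(-1) + (-1)*(5) = -3
  (PQ)[1][1] = (-2)*(-3) + (-1)*(3) = 3
PQ =
[       15        -3 ]
[       -3         3 ]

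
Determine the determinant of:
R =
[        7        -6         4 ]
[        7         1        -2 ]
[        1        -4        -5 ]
det(R) = -405

Expand along row 0 (cofactor expansion): det(R) = a*(e*i - f*h) - b*(d*i - f*g) + c*(d*h - e*g), where the 3×3 is [[a, b, c], [d, e, f], [g, h, i]].
Minor M_00 = (1)*(-5) - (-2)*(-4) = -5 - 8 = -13.
Minor M_01 = (7)*(-5) - (-2)*(1) = -35 + 2 = -33.
Minor M_02 = (7)*(-4) - (1)*(1) = -28 - 1 = -29.
det(R) = (7)*(-13) - (-6)*(-33) + (4)*(-29) = -91 - 198 - 116 = -405.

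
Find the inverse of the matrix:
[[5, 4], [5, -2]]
[[1/15, 2/15], [1/6, -1/6]]

For [[a,b],[c,d]], inverse = (1/det)·[[d,-b],[-c,a]]
det = 5·-2 - 4·5 = -30
Inverse = (1/-30)·[[-2, -4], [-5, 5]]
        = [[1/15, 2/15], [1/6, -1/6]]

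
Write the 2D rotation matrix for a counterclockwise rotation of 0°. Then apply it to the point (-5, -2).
R = [[1, 0], [0, 1]]; R·(-5, -2) = (-5, -2)

Rotation matrix formula: R(θ) = [[cos θ, -sin θ], [sin θ, cos θ]]
For θ = 0°:
cos(0°) = 1
sin(0°) = 0
R = [[1, 0], [0, 1]]
Apply to (-5, -2): [1·-5 + (0)·-2, 0·-5 + 1·-2] = (-5, -2)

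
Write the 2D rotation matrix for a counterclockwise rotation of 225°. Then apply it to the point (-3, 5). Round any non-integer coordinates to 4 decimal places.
R = [[-√2/2, √2/2], [-√2/2, -√2/2]]; R·(-3, 5) = (5.6569, -1.4142)

Rotation matrix formula: R(θ) = [[cos θ, -sin θ], [sin θ, cos θ]]
For θ = 225°:
cos(225°) = -√2/2
sin(225°) = -√2/2
R = [[-√2/2, √2/2], [-√2/2, -√2/2]]
Apply to (-3, 5): [-√2/2·-3 + (√2/2)·5, -√2/2·-3 + -√2/2·5] = (5.6569, -1.4142)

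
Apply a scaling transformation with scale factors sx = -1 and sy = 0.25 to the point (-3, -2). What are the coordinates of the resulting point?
(3, -0.5)

Scaling matrix:
[[-1, 0], [0, 0.25]]
Result: (-3 × -1, -2 × 0.25) = (3, -0.5)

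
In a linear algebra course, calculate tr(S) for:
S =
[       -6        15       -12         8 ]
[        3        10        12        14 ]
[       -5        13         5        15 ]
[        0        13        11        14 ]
tr(S) = -6 + 10 + 5 + 14 = 23

The trace of a square matrix is the sum of its diagonal entries.
Diagonal entries of S: S[0][0] = -6, S[1][1] = 10, S[2][2] = 5, S[3][3] = 14.
tr(S) = -6 + 10 + 5 + 14 = 23.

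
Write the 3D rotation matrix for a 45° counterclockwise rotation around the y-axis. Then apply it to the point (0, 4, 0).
R = [[√2/2, 0, √2/2], [0, 1, 0], [-√2/2, 0, √2/2]]; R·(0, 4, 0) = (0, 4, 0)

Rotation matrix for 45° around y-axis:
cos(45°) = √2/2, sin(45°) = √2/2
R = [[√2/2, 0, √2/2], [0, 1, 0], [-√2/2, 0, √2/2]]
Apply to (0, 4, 0): R·[0, 4, 0]ᵀ = (0, 4, 0)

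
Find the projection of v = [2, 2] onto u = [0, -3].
[0, 2]

The projection of v onto u is proj_u(v) = ((v·u) / (u·u)) · u.
v·u = (2)*(0) + (2)*(-3) = -6.
u·u = (0)*(0) + (-3)*(-3) = 9.
coefficient = -6 / 9 = -2/3.
proj_u(v) = -2/3 · [0, -3] = [0, 2].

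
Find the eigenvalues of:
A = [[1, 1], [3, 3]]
λ = 0, 4

Solve det(A - λI) = 0. For a 2×2 matrix this is λ² - (trace)λ + det = 0.
trace(A) = 1 + 3 = 4.
det(A) = (1)*(3) - (1)*(3) = 3 - 3 = 0.
Characteristic equation: λ² - (4)λ + (0) = 0.
Discriminant: (4)² - 4*(0) = 16 - 0 = 16.
Roots: λ = (4 ± √16) / 2 = 0, 4.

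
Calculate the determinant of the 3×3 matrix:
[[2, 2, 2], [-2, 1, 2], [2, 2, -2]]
-24

Expansion along first row:
det = 2·det([[1,2],[2,-2]]) - 2·det([[-2,2],[2,-2]]) + 2·det([[-2,1],[2,2]])
    = 2·(1·-2 - 2·2) - 2·(-2·-2 - 2·2) + 2·(-2·2 - 1·2)
    = 2·-6 - 2·0 + 2·-6
    = -12 + 0 + -12 = -24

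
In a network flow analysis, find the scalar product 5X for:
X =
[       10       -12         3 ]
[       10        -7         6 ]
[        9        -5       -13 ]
5X =
[       50       -60        15 ]
[       50       -35        30 ]
[       45       -25       -65 ]

Scalar multiplication is elementwise: (5X)[i][j] = 5 * X[i][j].
  (5X)[0][0] = 5 * (10) = 50
  (5X)[0][1] = 5 * (-12) = -60
  (5X)[0][2] = 5 * (3) = 15
  (5X)[1][0] = 5 * (10) = 50
  (5X)[1][1] = 5 * (-7) = -35
  (5X)[1][2] = 5 * (6) = 30
  (5X)[2][0] = 5 * (9) = 45
  (5X)[2][1] = 5 * (-5) = -25
  (5X)[2][2] = 5 * (-13) = -65
5X =
[       50       -60        15 ]
[       50       -35        30 ]
[       45       -25       -65 ]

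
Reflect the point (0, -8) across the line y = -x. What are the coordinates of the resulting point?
(8, 0)

Reflection across line y = -x: (0, -8) → (8, 0)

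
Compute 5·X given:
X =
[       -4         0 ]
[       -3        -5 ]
5X =
[      -20         0 ]
[      -15       -25 ]

Scalar multiplication is elementwise: (5X)[i][j] = 5 * X[i][j].
  (5X)[0][0] = 5 * (-4) = -20
  (5X)[0][1] = 5 * (0) = 0
  (5X)[1][0] = 5 * (-3) = -15
  (5X)[1][1] = 5 * (-5) = -25
5X =
[      -20         0 ]
[      -15       -25 ]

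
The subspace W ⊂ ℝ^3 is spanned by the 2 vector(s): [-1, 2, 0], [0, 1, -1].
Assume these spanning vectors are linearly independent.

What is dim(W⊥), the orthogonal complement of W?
dim(W⊥) = 1

For any subspace W of ℝ^n, dim(W) + dim(W⊥) = n (the whole-space dimension).
Here the given 2 vectors are linearly independent, so dim(W) = 2.
Thus dim(W⊥) = n - dim(W) = 3 - 2 = 1.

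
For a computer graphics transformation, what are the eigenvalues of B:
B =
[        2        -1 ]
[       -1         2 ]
λ = 1, 3

Solve det(B - λI) = 0. For a 2×2 matrix the characteristic equation is λ² - (trace)λ + det = 0.
trace(B) = a + d = 2 + 2 = 4.
det(B) = a*d - b*c = (2)*(2) - (-1)*(-1) = 4 - 1 = 3.
Characteristic equation: λ² - (4)λ + (3) = 0.
Discriminant = (4)² - 4*(3) = 16 - 12 = 4.
λ = (4 ± √4) / 2 = (4 ± 2) / 2 = 1, 3.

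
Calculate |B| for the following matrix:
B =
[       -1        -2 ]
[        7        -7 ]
det(B) = 21

For a 2×2 matrix [[a, b], [c, d]], det = a*d - b*c.
det(B) = (-1)*(-7) - (-2)*(7) = 7 + 14 = 21.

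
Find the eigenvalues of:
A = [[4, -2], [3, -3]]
λ = -2, 3

Solve det(A - λI) = 0. For a 2×2 matrix this is λ² - (trace)λ + det = 0.
trace(A) = 4 - 3 = 1.
det(A) = (4)*(-3) - (-2)*(3) = -12 + 6 = -6.
Characteristic equation: λ² - (1)λ + (-6) = 0.
Discriminant: (1)² - 4*(-6) = 1 + 24 = 25.
Roots: λ = (1 ± √25) / 2 = -2, 3.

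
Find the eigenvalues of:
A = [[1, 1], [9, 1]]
λ = -2, 4

Solve det(A - λI) = 0. For a 2×2 matrix this is λ² - (trace)λ + det = 0.
trace(A) = 1 + 1 = 2.
det(A) = (1)*(1) - (1)*(9) = 1 - 9 = -8.
Characteristic equation: λ² - (2)λ + (-8) = 0.
Discriminant: (2)² - 4*(-8) = 4 + 32 = 36.
Roots: λ = (2 ± √36) / 2 = -2, 4.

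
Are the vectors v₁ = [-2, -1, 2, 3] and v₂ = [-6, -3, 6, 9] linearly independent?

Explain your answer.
No, linearly dependent (v₂ = 3·v₁)

Check whether there is a scalar k with v₂ = k·v₁.
Comparing components, k = 3 satisfies 3·[-2, -1, 2, 3] = [-6, -3, 6, 9].
Since v₂ is a scalar multiple of v₁, the two vectors are linearly dependent.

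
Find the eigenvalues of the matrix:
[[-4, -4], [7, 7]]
λ = 0 and λ = 3

Characteristic equation: det(A - λI) = 0
λ² - (trace)λ + (det) = 0
λ² - (3)λ + (0) = 0
λ² - 3λ + 0 = 0
Solving: λ = 0, 3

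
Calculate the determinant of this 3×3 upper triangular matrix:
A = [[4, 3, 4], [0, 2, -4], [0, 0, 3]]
24

The determinant of a triangular matrix is the product of its diagonal entries (the off-diagonal entries above the diagonal do not affect it).
det(A) = (4) * (2) * (3) = 24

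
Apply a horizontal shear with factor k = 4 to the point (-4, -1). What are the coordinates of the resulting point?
(-8, -1)

Shear matrix for horizontal shear with factor k = 4:
[[1, 4], [0, 1]]
Result: (-4, -1) → (-8, -1)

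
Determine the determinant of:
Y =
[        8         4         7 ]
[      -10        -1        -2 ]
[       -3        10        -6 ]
det(Y) = -729

Expand along row 0 (cofactor expansion): det(Y) = a*(e*i - f*h) - b*(d*i - f*g) + c*(d*h - e*g), where the 3×3 is [[a, b, c], [d, e, f], [g, h, i]].
Minor M_00 = (-1)*(-6) - (-2)*(10) = 6 + 20 = 26.
Minor M_01 = (-10)*(-6) - (-2)*(-3) = 60 - 6 = 54.
Minor M_02 = (-10)*(10) - (-1)*(-3) = -100 - 3 = -103.
det(Y) = (8)*(26) - (4)*(54) + (7)*(-103) = 208 - 216 - 721 = -729.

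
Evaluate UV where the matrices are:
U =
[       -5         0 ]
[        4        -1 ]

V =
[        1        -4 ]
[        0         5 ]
UV =
[       -5        20 ]
[        4       -21 ]

Matrix multiplication: (UV)[i][j] = sum over k of U[i][k] * V[k][j].
  (UV)[0][0] = (-5)*(1) + (0)*(0) = -5
  (UV)[0][1] = (-5)*(-4) + (0)*(5) = 20
  (UV)[1][0] = (4)*(1) + (-1)*(0) = 4
  (UV)[1][1] = (4)*(-4) + (-1)*(5) = -21
UV =
[       -5        20 ]
[        4       -21 ]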